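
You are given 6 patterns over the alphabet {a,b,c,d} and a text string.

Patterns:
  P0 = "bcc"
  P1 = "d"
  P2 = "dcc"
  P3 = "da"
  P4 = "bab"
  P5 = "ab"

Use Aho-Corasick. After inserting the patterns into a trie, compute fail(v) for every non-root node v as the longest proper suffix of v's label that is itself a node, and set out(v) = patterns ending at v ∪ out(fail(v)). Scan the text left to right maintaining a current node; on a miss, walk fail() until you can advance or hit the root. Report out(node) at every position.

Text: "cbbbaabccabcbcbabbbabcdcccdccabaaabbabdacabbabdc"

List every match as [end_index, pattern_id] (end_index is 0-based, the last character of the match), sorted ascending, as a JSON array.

Build automaton:
Trie nodes:
  n0 'ε': a→10 b→1 d→4
  n1 'b': a→8 c→2
  n2 'bc': c→3
  n3 'bcc': ·  ←P0
  n4 'd': a→7 c→5  ←P1
  n5 'dc': c→6
  n6 'dcc': ·  ←P2
  n7 'da': ·  ←P3
  n8 'ba': b→9
  n9 'bab': ·  ←P4
  n10 'a': b→11
  n11 'ab': ·  ←P5

Failure links (BFS by depth):
  fail(1) 'b': from fail(0)=0 chase 'b': 0 ⇒ 0;  out=∅∪out(0)=∅
  fail(4) 'd': from fail(0)=0 chase 'd': 0 ⇒ 0;  out={1}∪out(0)={1}
  fail(10) 'a': from fail(0)=0 chase 'a': 0 ⇒ 0;  out=∅∪out(0)=∅
  fail(2) 'bc': from fail(1)=0 chase 'c': 0 ⇒ 0;  out=∅∪out(0)=∅
  fail(5) 'dc': from fail(4)=0 chase 'c': 0 ⇒ 0;  out=∅∪out(0)=∅
  fail(7) 'da': from fail(4)=0 chase 'a': 0 ⇒ 10;  out={3}∪out(10)={3}
  fail(8) 'ba': from fail(1)=0 chase 'a': 0 ⇒ 10;  out=∅∪out(10)=∅
  fail(11) 'ab': from fail(10)=0 chase 'b': 0 ⇒ 1;  out={5}∪out(1)={5}
  fail(3) 'bcc': from fail(2)=0 chase 'c': 0 ⇒ 0;  out={0}∪out(0)={0}
  fail(6) 'dcc': from fail(5)=0 chase 'c': 0 ⇒ 0;  out={2}∪out(0)={2}
  fail(9) 'bab': from fail(8)=10 chase 'b': 10 ⇒ 11;  out={4}∪out(11)={4,5}

Text stream:
i=0 'c': node 0→0
i=1 'b': node 0→1
i=2 'b': node 1→1 ·f
i=3 'b': node 1→1 ·f
i=4 'a': node 1→8
i=5 'a': node 8→10 ·f
i=6 'b': node 10→11  ** P5@[5:6]
i=7 'c': node 11→2 ·f
i=8 'c': node 2→3  ** P0@[6:8]
i=9 'a': node 3→10 ·f
i=10 'b': node 10→11  ** P5@[9:10]
i=11 'c': node 11→2 ·f
i=12 'b': node 2→1 ·f
i=13 'c': node 1→2
i=14 'b': node 2→1 ·f
i=15 'a': node 1→8
i=16 'b': node 8→9  ** P4@[14:16],P5@[15:16]
i=17 'b': node 9→1 ·f
i=18 'b': node 1→1 ·f
i=19 'a': node 1→8
i=20 'b': node 8→9  ** P4@[18:20],P5@[19:20]
i=21 'c': node 9→2 ·f
i=22 'd': node 2→4 ·f  ** P1@[22:22]
i=23 'c': node 4→5
i=24 'c': node 5→6  ** P2@[22:24]
i=25 'c': node 6→0 ·f
i=26 'd': node 0→4  ** P1@[26:26]
i=27 'c': node 4→5
i=28 'c': node 5→6  ** P2@[26:28]
i=29 'a': node 6→10 ·f
i=30 'b': node 10→11  ** P5@[29:30]
i=31 'a': node 11→8 ·f
i=32 'a': node 8→10 ·f
i=33 'a': node 10→10 ·f
i=34 'b': node 10→11  ** P5@[33:34]
i=35 'b': node 11→1 ·f
i=36 'a': node 1→8
i=37 'b': node 8→9  ** P4@[35:37],P5@[36:37]
i=38 'd': node 9→4 ·f  ** P1@[38:38]
i=39 'a': node 4→7  ** P3@[38:39]
i=40 'c': node 7→0 ·f
i=41 'a': node 0→10
i=42 'b': node 10→11  ** P5@[41:42]
i=43 'b': node 11→1 ·f
i=44 'a': node 1→8
i=45 'b': node 8→9  ** P4@[43:45],P5@[44:45]
i=46 'd': node 9→4 ·f  ** P1@[46:46]
i=47 'c': node 4→5

All matches (sorted): [[6,5],[8,0],[10,5],[16,4],[16,5],[20,4],[20,5],[22,1],[24,2],[26,1],[28,2],[30,5],[34,5],[37,4],[37,5],[38,1],[39,3],[42,5],[45,4],[45,5],[46,1]]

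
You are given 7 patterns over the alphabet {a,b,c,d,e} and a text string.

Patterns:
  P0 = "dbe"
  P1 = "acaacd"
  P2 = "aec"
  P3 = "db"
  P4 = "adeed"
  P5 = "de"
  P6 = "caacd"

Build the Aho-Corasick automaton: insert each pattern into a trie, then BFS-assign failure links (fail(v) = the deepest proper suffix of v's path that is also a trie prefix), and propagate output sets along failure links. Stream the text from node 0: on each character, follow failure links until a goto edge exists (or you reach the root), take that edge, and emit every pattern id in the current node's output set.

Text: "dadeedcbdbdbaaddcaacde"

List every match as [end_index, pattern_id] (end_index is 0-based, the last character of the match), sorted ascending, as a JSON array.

Construct AC machine:
Trie (insert patterns):
  0='ε' goto a→4 c→17 d→1
  1='d' goto b→2 e→16
  2='db' goto e→3  [P3 ends]
  3='dbe' goto ·  [P0 ends]
  4='a' goto c→5 d→12 e→10
  5='ac' goto a→6
  6='aca' goto a→7
  7='acaa' goto c→8
  8='acaac' goto d→9
  9='acaacd' goto ·  [P1 ends]
  10='ae' goto c→11
  11='aec' goto ·  [P2 ends]
  12='ad' goto e→13
  13='ade' goto e→14
  14='adee' goto d→15
  15='adeed' goto ·  [P4 ends]
  16='de' goto ·  [P5 ends]
  17='c' goto a→18
  18='ca' goto a→19
  19='caa' goto c→20
  20='caac' goto d→21
  21='caacd' goto ·  [P6 ends]

BFS fail/out derivation:
  n1('d'): parent n0 fail=0; on 'd' 0 → fail=0;  out ∅∪∅=∅
  n4('a'): parent n0 fail=0; on 'a' 0 → fail=0;  out ∅∪∅=∅
  n17('c'): parent n0 fail=0; on 'c' 0 → fail=0;  out ∅∪∅=∅
  n2('db'): parent n1 fail=0; on 'b' 0 → fail=0;  out {3}∪∅={3}
  n5('ac'): parent n4 fail=0; on 'c' 0 → fail=17;  out ∅∪∅=∅
  n10('ae'): parent n4 fail=0; on 'e' 0 → fail=0;  out ∅∪∅=∅
  n12('ad'): parent n4 fail=0; on 'd' 0 → fail=1;  out ∅∪∅=∅
  n16('de'): parent n1 fail=0; on 'e' 0 → fail=0;  out {5}∪∅={5}
  n18('ca'): parent n17 fail=0; on 'a' 0 → fail=4;  out ∅∪∅=∅
  n3('dbe'): parent n2 fail=0; on 'e' 0 → fail=0;  out {0}∪∅={0}
  n6('aca'): parent n5 fail=17; on 'a' 17 → fail=18;  out ∅∪∅=∅
  n11('aec'): parent n10 fail=0; on 'c' 0 → fail=17;  out {2}∪∅={2}
  n13('ade'): parent n12 fail=1; on 'e' 1 → fail=16;  out ∅∪{5}={5}
  n19('caa'): parent n18 fail=4; on 'a' 4→0 → fail=4;  out ∅∪∅=∅
  n7('acaa'): parent n6 fail=18; on 'a' 18 → fail=19;  out ∅∪∅=∅
  n14('adee'): parent n13 fail=16; on 'e' 16→0 → fail=0;  out ∅∪∅=∅
  n20('caac'): parent n19 fail=4; on 'c' 4 → fail=5;  out ∅∪∅=∅
  n8('acaac'): parent n7 fail=19; on 'c' 19 → fail=20;  out ∅∪∅=∅
  n15('adeed'): parent n14 fail=0; on 'd' 0 → fail=1;  out {4}∪∅={4}
  n21('caacd'): parent n20 fail=5; on 'd' 5→17→0 → fail=1;  out {6}∪∅={6}
  n9('acaacd'): parent n8 fail=20; on 'd' 20 → fail=21;  out {1}∪{6}={1,6}

Run:
pos 0 'd': at 1
pos 1 'a': at 4 (fail-walked)
pos 2 'd': at 12
pos 3 'e': at 13  ** P5@[2:3]
pos 4 'e': at 14
pos 5 'd': at 15  ** P4@[1:5]
pos 6 'c': at 17 (fail-walked)
pos 7 'b': at 0 (fail-walked)
pos 8 'd': at 1
pos 9 'b': at 2  ** P3@[8:9]
pos 10 'd': at 1 (fail-walked)
pos 11 'b': at 2  ** P3@[10:11]
pos 12 'a': at 4 (fail-walked)
pos 13 'a': at 4 (fail-walked)
pos 14 'd': at 12
pos 15 'd': at 1 (fail-walked)
pos 16 'c': at 17 (fail-walked)
pos 17 'a': at 18
pos 18 'a': at 19
pos 19 'c': at 20
pos 20 'd': at 21  ** P6@[16:20]
pos 21 'e': at 16 (fail-walked)  ** P5@[20:21]

Result: [[3,5],[5,4],[9,3],[11,3],[20,6],[21,5]]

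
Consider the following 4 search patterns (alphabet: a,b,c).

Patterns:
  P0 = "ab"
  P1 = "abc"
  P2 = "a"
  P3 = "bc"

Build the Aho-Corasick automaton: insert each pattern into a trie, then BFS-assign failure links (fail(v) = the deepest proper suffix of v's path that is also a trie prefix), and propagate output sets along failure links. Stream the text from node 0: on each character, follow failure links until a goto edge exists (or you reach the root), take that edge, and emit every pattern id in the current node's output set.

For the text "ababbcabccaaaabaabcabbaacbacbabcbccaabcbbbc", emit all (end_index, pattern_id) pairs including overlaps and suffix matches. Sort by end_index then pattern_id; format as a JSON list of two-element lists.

Build automaton:
Trie nodes:
  0='ε' goto a→1 b→4
  1='a' goto b→2  ←P2
  2='ab' goto c→3  ←P0
  3='abc' goto ·  ←P1
  4='b' goto c→5
  5='bc' goto ·  ←P3

BFS fail/out derivation:
  fail(1) 'a': from fail(0)=0 chase 'a': 0 ⇒ 0;  out={2}∪out(0)={2}
  fail(4) 'b': from fail(0)=0 chase 'b': 0 ⇒ 0;  out=∅∪out(0)=∅
  fail(2) 'ab': from fail(1)=0 chase 'b': 0 ⇒ 4;  out={0}∪out(4)={0}
  fail(5) 'bc': from fail(4)=0 chase 'c': 0 ⇒ 0;  out={3}∪out(0)={3}
  fail(3) 'abc': from fail(2)=4 chase 'c': 4 ⇒ 5;  out={1}∪out(5)={1,3}

Run:
[0] read 'a'  n0⇒n1  → match P2@[0:0]
[1] read 'b'  n1⇒n2  → match P0@[0:1]
[2] read 'a'  n2⇒n1 (via fail)  → match P2@[2:2]
[3] read 'b'  n1⇒n2  → match P0@[2:3]
[4] read 'b'  n2⇒n4 (via fail)
[5] read 'c'  n4⇒n5  → match P3@[4:5]
[6] read 'a'  n5⇒n1 (via fail)  → match P2@[6:6]
[7] read 'b'  n1⇒n2  → match P0@[6:7]
[8] read 'c'  n2⇒n3  → match P1@[6:8],P3@[7:8]
[9] read 'c'  n3⇒n0 (via fail)
[10] read 'a'  n0⇒n1  → match P2@[10:10]
[11] read 'a'  n1⇒n1 (via fail)  → match P2@[11:11]
[12] read 'a'  n1⇒n1 (via fail)  → match P2@[12:12]
[13] read 'a'  n1⇒n1 (via fail)  → match P2@[13:13]
[14] read 'b'  n1⇒n2  → match P0@[13:14]
[15] read 'a'  n2⇒n1 (via fail)  → match P2@[15:15]
[16] read 'a'  n1⇒n1 (via fail)  → match P2@[16:16]
[17] read 'b'  n1⇒n2  → match P0@[16:17]
[18] read 'c'  n2⇒n3  → match P1@[16:18],P3@[17:18]
[19] read 'a'  n3⇒n1 (via fail)  → match P2@[19:19]
[20] read 'b'  n1⇒n2  → match P0@[19:20]
[21] read 'b'  n2⇒n4 (via fail)
[22] read 'a'  n4⇒n1 (via fail)  → match P2@[22:22]
[23] read 'a'  n1⇒n1 (via fail)  → match P2@[23:23]
[24] read 'c'  n1⇒n0 (via fail)
[25] read 'b'  n0⇒n4
[26] read 'a'  n4⇒n1 (via fail)  → match P2@[26:26]
[27] read 'c'  n1⇒n0 (via fail)
[28] read 'b'  n0⇒n4
[29] read 'a'  n4⇒n1 (via fail)  → match P2@[29:29]
[30] read 'b'  n1⇒n2  → match P0@[29:30]
[31] read 'c'  n2⇒n3  → match P1@[29:31],P3@[30:31]
[32] read 'b'  n3⇒n4 (via fail)
[33] read 'c'  n4⇒n5  → match P3@[32:33]
[34] read 'c'  n5⇒n0 (via fail)
[35] read 'a'  n0⇒n1  → match P2@[35:35]
[36] read 'a'  n1⇒n1 (via fail)  → match P2@[36:36]
[37] read 'b'  n1⇒n2  → match P0@[36:37]
[38] read 'c'  n2⇒n3  → match P1@[36:38],P3@[37:38]
[39] read 'b'  n3⇒n4 (via fail)
[40] read 'b'  n4⇒n4 (via fail)
[41] read 'b'  n4⇒n4 (via fail)
[42] read 'c'  n4⇒n5  → match P3@[41:42]

Matches: [[0,2],[1,0],[2,2],[3,0],[5,3],[6,2],[7,0],[8,1],[8,3],[10,2],[11,2],[12,2],[13,2],[14,0],[15,2],[16,2],[17,0],[18,1],[18,3],[19,2],[20,0],[22,2],[23,2],[26,2],[29,2],[30,0],[31,1],[31,3],[33,3],[35,2],[36,2],[37,0],[38,1],[38,3],[42,3]]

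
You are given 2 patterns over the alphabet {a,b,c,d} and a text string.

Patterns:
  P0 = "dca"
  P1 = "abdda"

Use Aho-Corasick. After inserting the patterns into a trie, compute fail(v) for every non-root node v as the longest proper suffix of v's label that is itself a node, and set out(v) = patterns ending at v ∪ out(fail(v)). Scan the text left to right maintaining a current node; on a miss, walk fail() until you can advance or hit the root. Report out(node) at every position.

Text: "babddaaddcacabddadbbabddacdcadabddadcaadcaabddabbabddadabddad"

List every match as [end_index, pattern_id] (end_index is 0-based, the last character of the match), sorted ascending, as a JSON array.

Build automaton:
Trie (insert patterns):
  n0 'ε': a→4 d→1
  n1 'd': c→2
  n2 'dc': a→3
  n3 'dca': ·  [P0 ends]
  n4 'a': b→5
  n5 'ab': d→6
  n6 'abd': d→7
  n7 'abdd': a→8
  n8 'abdda': ·  [P1 ends]

Failure links (BFS by depth):
  n1('d'): parent n0 fail=0; on 'd' 0 → fail=0;  out ∅∪∅=∅
  n4('a'): parent n0 fail=0; on 'a' 0 → fail=0;  out ∅∪∅=∅
  n2('dc'): parent n1 fail=0; on 'c' 0 → fail=0;  out ∅∪∅=∅
  n5('ab'): parent n4 fail=0; on 'b' 0 → fail=0;  out ∅∪∅=∅
  n3('dca'): parent n2 fail=0; on 'a' 0 → fail=4;  out {0}∪∅={0}
  n6('abd'): parent n5 fail=0; on 'd' 0 → fail=1;  out ∅∪∅=∅
  n7('abdd'): parent n6 fail=1; on 'd' 1→0 → fail=1;  out ∅∪∅=∅
  n8('abdda'): parent n7 fail=1; on 'a' 1→0 → fail=4;  out {1}∪∅={1}

Text stream:
[0] read 'b'  n0⇒n0
[1] read 'a'  n0⇒n4
[2] read 'b'  n4⇒n5
[3] read 'd'  n5⇒n6
[4] read 'd'  n6⇒n7
[5] read 'a'  n7⇒n8  emit P1@[1:5]
[6] read 'a'  n8⇒n4 (fail-walked)
[7] read 'd'  n4⇒n1 (fail-walked)
[8] read 'd'  n1⇒n1 (fail-walked)
[9] read 'c'  n1⇒n2
[10] read 'a'  n2⇒n3  emit P0@[8:10]
[11] read 'c'  n3⇒n0 (fail-walked)
[12] read 'a'  n0⇒n4
[13] read 'b'  n4⇒n5
[14] read 'd'  n5⇒n6
[15] read 'd'  n6⇒n7
[16] read 'a'  n7⇒n8  emit P1@[12:16]
[17] read 'd'  n8⇒n1 (fail-walked)
[18] read 'b'  n1⇒n0 (fail-walked)
[19] read 'b'  n0⇒n0
[20] read 'a'  n0⇒n4
[21] read 'b'  n4⇒n5
[22] read 'd'  n5⇒n6
[23] read 'd'  n6⇒n7
[24] read 'a'  n7⇒n8  emit P1@[20:24]
[25] read 'c'  n8⇒n0 (fail-walked)
[26] read 'd'  n0⇒n1
[27] read 'c'  n1⇒n2
[28] read 'a'  n2⇒n3  emit P0@[26:28]
[29] read 'd'  n3⇒n1 (fail-walked)
[30] read 'a'  n1⇒n4 (fail-walked)
[31] read 'b'  n4⇒n5
[32] read 'd'  n5⇒n6
[33] read 'd'  n6⇒n7
[34] read 'a'  n7⇒n8  emit P1@[30:34]
[35] read 'd'  n8⇒n1 (fail-walked)
[36] read 'c'  n1⇒n2
[37] read 'a'  n2⇒n3  emit P0@[35:37]
[38] read 'a'  n3⇒n4 (fail-walked)
[39] read 'd'  n4⇒n1 (fail-walked)
[40] read 'c'  n1⇒n2
[41] read 'a'  n2⇒n3  emit P0@[39:41]
[42] read 'a'  n3⇒n4 (fail-walked)
[43] read 'b'  n4⇒n5
[44] read 'd'  n5⇒n6
[45] read 'd'  n6⇒n7
[46] read 'a'  n7⇒n8  emit P1@[42:46]
[47] read 'b'  n8⇒n5 (fail-walked)
[48] read 'b'  n5⇒n0 (fail-walked)
[49] read 'a'  n0⇒n4
[50] read 'b'  n4⇒n5
[51] read 'd'  n5⇒n6
[52] read 'd'  n6⇒n7
[53] read 'a'  n7⇒n8  emit P1@[49:53]
[54] read 'd'  n8⇒n1 (fail-walked)
[55] read 'a'  n1⇒n4 (fail-walked)
[56] read 'b'  n4⇒n5
[57] read 'd'  n5⇒n6
[58] read 'd'  n6⇒n7
[59] read 'a'  n7⇒n8  emit P1@[55:59]
[60] read 'd'  n8⇒n1 (fail-walked)

All matches (sorted): [[5,1],[10,0],[16,1],[24,1],[28,0],[34,1],[37,0],[41,0],[46,1],[53,1],[59,1]]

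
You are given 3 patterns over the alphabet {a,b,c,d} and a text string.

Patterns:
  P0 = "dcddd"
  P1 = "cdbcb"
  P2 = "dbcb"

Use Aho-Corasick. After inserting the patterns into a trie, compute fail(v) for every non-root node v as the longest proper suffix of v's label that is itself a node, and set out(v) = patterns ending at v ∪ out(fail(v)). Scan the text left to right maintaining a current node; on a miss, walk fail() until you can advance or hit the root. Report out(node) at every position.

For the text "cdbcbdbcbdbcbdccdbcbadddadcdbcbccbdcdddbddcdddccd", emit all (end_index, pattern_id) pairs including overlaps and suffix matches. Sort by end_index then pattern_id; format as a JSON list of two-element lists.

Construct AC machine:
Trie (insert patterns):
  n0 'ε': c→6 d→1
  n1 'd': b→11 c→2
  n2 'dc': d→3
  n3 'dcd': d→4
  n4 'dcdd': d→5
  n5 'dcddd': ·  ←P0
  n6 'c': d→7
  n7 'cd': b→8
  n8 'cdb': c→9
  n9 'cdbc': b→10
  n10 'cdbcb': ·  ←P1
  n11 'db': c→12
  n12 'dbc': b→13
  n13 'dbcb': ·  ←P2

Failure links (BFS by depth):
  n1('d'): parent n0 fail=0; on 'd' 0 → fail=0;  out ∅∪∅=∅
  n6('c'): parent n0 fail=0; on 'c' 0 → fail=0;  out ∅∪∅=∅
  n2('dc'): parent n1 fail=0; on 'c' 0 → fail=6;  out ∅∪∅=∅
  n7('cd'): parent n6 fail=0; on 'd' 0 → fail=1;  out ∅∪∅=∅
  n11('db'): parent n1 fail=0; on 'b' 0 → fail=0;  out ∅∪∅=∅
  n3('dcd'): parent n2 fail=6; on 'd' 6 → fail=7;  out ∅∪∅=∅
  n8('cdb'): parent n7 fail=1; on 'b' 1 → fail=11;  out ∅∪∅=∅
  n12('dbc'): parent n11 fail=0; on 'c' 0 → fail=6;  out ∅∪∅=∅
  n4('dcdd'): parent n3 fail=7; on 'd' 7→1→0 → fail=1;  out ∅∪∅=∅
  n9('cdbc'): parent n8 fail=11; on 'c' 11 → fail=12;  out ∅∪∅=∅
  n13('dbcb'): parent n12 fail=6; on 'b' 6→0 → fail=0;  out {2}∪∅={2}
  n5('dcddd'): parent n4 fail=1; on 'd' 1→0 → fail=1;  out {0}∪∅={0}
  n10('cdbcb'): parent n9 fail=12; on 'b' 12 → fail=13;  out {1}∪{2}={1,2}

Run:
pos 0 'c': at 6
pos 1 'd': at 7
pos 2 'b': at 8
pos 3 'c': at 9
pos 4 'b': at 10  ** P1@[0:4],P2@[1:4]
pos 5 'd': at 1 (via fail)
pos 6 'b': at 11
pos 7 'c': at 12
pos 8 'b': at 13  ** P2@[5:8]
pos 9 'd': at 1 (via fail)
pos 10 'b': at 11
pos 11 'c': at 12
pos 12 'b': at 13  ** P2@[9:12]
pos 13 'd': at 1 (via fail)
pos 14 'c': at 2
pos 15 'c': at 6 (via fail)
pos 16 'd': at 7
pos 17 'b': at 8
pos 18 'c': at 9
pos 19 'b': at 10  ** P1@[15:19],P2@[16:19]
pos 20 'a': at 0 (via fail)
pos 21 'd': at 1
pos 22 'd': at 1 (via fail)
pos 23 'd': at 1 (via fail)
pos 24 'a': at 0 (via fail)
pos 25 'd': at 1
pos 26 'c': at 2
pos 27 'd': at 3
pos 28 'b': at 8 (via fail)
pos 29 'c': at 9
pos 30 'b': at 10  ** P1@[26:30],P2@[27:30]
pos 31 'c': at 6 (via fail)
pos 32 'c': at 6 (via fail)
pos 33 'b': at 0 (via fail)
pos 34 'd': at 1
pos 35 'c': at 2
pos 36 'd': at 3
pos 37 'd': at 4
pos 38 'd': at 5  ** P0@[34:38]
pos 39 'b': at 11 (via fail)
pos 40 'd': at 1 (via fail)
pos 41 'd': at 1 (via fail)
pos 42 'c': at 2
pos 43 'd': at 3
pos 44 'd': at 4
pos 45 'd': at 5  ** P0@[41:45]
pos 46 'c': at 2 (via fail)
pos 47 'c': at 6 (via fail)
pos 48 'd': at 7

Result: [[4,1],[4,2],[8,2],[12,2],[19,1],[19,2],[30,1],[30,2],[38,0],[45,0]]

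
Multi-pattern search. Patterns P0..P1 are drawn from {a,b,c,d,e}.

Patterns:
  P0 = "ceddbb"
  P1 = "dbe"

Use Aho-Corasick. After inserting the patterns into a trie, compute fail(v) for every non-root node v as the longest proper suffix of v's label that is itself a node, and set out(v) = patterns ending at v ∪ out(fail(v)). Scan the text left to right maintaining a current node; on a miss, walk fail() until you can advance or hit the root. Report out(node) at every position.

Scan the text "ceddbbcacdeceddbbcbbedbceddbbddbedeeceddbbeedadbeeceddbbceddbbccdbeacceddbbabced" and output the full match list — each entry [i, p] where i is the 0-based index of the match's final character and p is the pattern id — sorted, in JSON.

Build automaton:
Trie (insert patterns):
  0='ε' goto c→1 d→7
  1='c' goto e→2
  2='ce' goto d→3
  3='ced' goto d→4
  4='cedd' goto b→5
  5='ceddb' goto b→6
  6='ceddbb' goto ·  ←P0
  7='d' goto b→8
  8='db' goto e→9
  9='dbe' goto ·  ←P1

Failure links (BFS by depth):
  n1('c'): parent n0 fail=0; on 'c' 0 → fail=0;  out ∅∪∅=∅
  n7('d'): parent n0 fail=0; on 'd' 0 → fail=0;  out ∅∪∅=∅
  n2('ce'): parent n1 fail=0; on 'e' 0 → fail=0;  out ∅∪∅=∅
  n8('db'): parent n7 fail=0; on 'b' 0 → fail=0;  out ∅∪∅=∅
  n3('ced'): parent n2 fail=0; on 'd' 0 → fail=7;  out ∅∪∅=∅
  n9('dbe'): parent n8 fail=0; on 'e' 0 → fail=0;  out {1}∪∅={1}
  n4('cedd'): parent n3 fail=7; on 'd' 7→0 → fail=7;  out ∅∪∅=∅
  n5('ceddb'): parent n4 fail=7; on 'b' 7 → fail=8;  out ∅∪∅=∅
  n6('ceddbb'): parent n5 fail=8; on 'b' 8→0 → fail=0;  out {0}∪∅={0}

Scan:
pos 0 'c': at 1
pos 1 'e': at 2
pos 2 'd': at 3
pos 3 'd': at 4
pos 4 'b': at 5
pos 5 'b': at 6  emit P0@[0:5]
pos 6 'c': at 1 ·f
pos 7 'a': at 0 ·f
pos 8 'c': at 1
pos 9 'd': at 7 ·f
pos 10 'e': at 0 ·f
pos 11 'c': at 1
pos 12 'e': at 2
pos 13 'd': at 3
pos 14 'd': at 4
pos 15 'b': at 5
pos 16 'b': at 6  emit P0@[11:16]
pos 17 'c': at 1 ·f
pos 18 'b': at 0 ·f
pos 19 'b': at 0
pos 20 'e': at 0
pos 21 'd': at 7
pos 22 'b': at 8
pos 23 'c': at 1 ·f
pos 24 'e': at 2
pos 25 'd': at 3
pos 26 'd': at 4
pos 27 'b': at 5
pos 28 'b': at 6  emit P0@[23:28]
pos 29 'd': at 7 ·f
pos 30 'd': at 7 ·f
pos 31 'b': at 8
pos 32 'e': at 9  emit P1@[30:32]
pos 33 'd': at 7 ·f
pos 34 'e': at 0 ·f
pos 35 'e': at 0
pos 36 'c': at 1
pos 37 'e': at 2
pos 38 'd': at 3
pos 39 'd': at 4
pos 40 'b': at 5
pos 41 'b': at 6  emit P0@[36:41]
pos 42 'e': at 0 ·f
pos 43 'e': at 0
pos 44 'd': at 7
pos 45 'a': at 0 ·f
pos 46 'd': at 7
pos 47 'b': at 8
pos 48 'e': at 9  emit P1@[46:48]
pos 49 'e': at 0 ·f
pos 50 'c': at 1
pos 51 'e': at 2
pos 52 'd': at 3
pos 53 'd': at 4
pos 54 'b': at 5
pos 55 'b': at 6  emit P0@[50:55]
pos 56 'c': at 1 ·f
pos 57 'e': at 2
pos 58 'd': at 3
pos 59 'd': at 4
pos 60 'b': at 5
pos 61 'b': at 6  emit P0@[56:61]
pos 62 'c': at 1 ·f
pos 63 'c': at 1 ·f
pos 64 'd': at 7 ·f
pos 65 'b': at 8
pos 66 'e': at 9  emit P1@[64:66]
pos 67 'a': at 0 ·f
pos 68 'c': at 1
pos 69 'c': at 1 ·f
pos 70 'e': at 2
pos 71 'd': at 3
pos 72 'd': at 4
pos 73 'b': at 5
pos 74 'b': at 6  emit P0@[69:74]
pos 75 'a': at 0 ·f
pos 76 'b': at 0
pos 77 'c': at 1
pos 78 'e': at 2
pos 79 'd': at 3

Result: [[5,0],[16,0],[28,0],[32,1],[41,0],[48,1],[55,0],[61,0],[66,1],[74,0]]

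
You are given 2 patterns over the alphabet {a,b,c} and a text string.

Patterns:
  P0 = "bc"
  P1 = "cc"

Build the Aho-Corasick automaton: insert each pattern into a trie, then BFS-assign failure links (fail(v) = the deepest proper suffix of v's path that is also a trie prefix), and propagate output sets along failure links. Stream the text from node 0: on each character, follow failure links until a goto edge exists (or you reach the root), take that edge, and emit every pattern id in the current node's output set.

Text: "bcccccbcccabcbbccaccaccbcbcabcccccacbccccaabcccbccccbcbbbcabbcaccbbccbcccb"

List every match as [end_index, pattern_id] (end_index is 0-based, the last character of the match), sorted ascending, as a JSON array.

Construct AC machine:
Trie nodes:
  n0 'ε': b→1 c→3
  n1 'b': c→2
  n2 'bc': ·  [P0 ends]
  n3 'c': c→4
  n4 'cc': ·  [P1 ends]

Failure links (BFS by depth):
  fail(1) 'b': from fail(0)=0 chase 'b': 0 ⇒ 0;  out=∅∪out(0)=∅
  fail(3) 'c': from fail(0)=0 chase 'c': 0 ⇒ 0;  out=∅∪out(0)=∅
  fail(2) 'bc': from fail(1)=0 chase 'c': 0 ⇒ 3;  out={0}∪out(3)={0}
  fail(4) 'cc': from fail(3)=0 chase 'c': 0 ⇒ 3;  out={1}∪out(3)={1}

Text stream:
pos 0 'b': at 1
pos 1 'c': at 2  → match P0@[0:1]
pos 2 'c': at 4 (fail-walked)  → match P1@[1:2]
pos 3 'c': at 4 (fail-walked)  → match P1@[2:3]
pos 4 'c': at 4 (fail-walked)  → match P1@[3:4]
pos 5 'c': at 4 (fail-walked)  → match P1@[4:5]
pos 6 'b': at 1 (fail-walked)
pos 7 'c': at 2  → match P0@[6:7]
pos 8 'c': at 4 (fail-walked)  → match P1@[7:8]
pos 9 'c': at 4 (fail-walked)  → match P1@[8:9]
pos 10 'a': at 0 (fail-walked)
pos 11 'b': at 1
pos 12 'c': at 2  → match P0@[11:12]
pos 13 'b': at 1 (fail-walked)
pos 14 'b': at 1 (fail-walked)
pos 15 'c': at 2  → match P0@[14:15]
pos 16 'c': at 4 (fail-walked)  → match P1@[15:16]
pos 17 'a': at 0 (fail-walked)
pos 18 'c': at 3
pos 19 'c': at 4  → match P1@[18:19]
pos 20 'a': at 0 (fail-walked)
pos 21 'c': at 3
pos 22 'c': at 4  → match P1@[21:22]
pos 23 'b': at 1 (fail-walked)
pos 24 'c': at 2  → match P0@[23:24]
pos 25 'b': at 1 (fail-walked)
pos 26 'c': at 2  → match P0@[25:26]
pos 27 'a': at 0 (fail-walked)
pos 28 'b': at 1
pos 29 'c': at 2  → match P0@[28:29]
pos 30 'c': at 4 (fail-walked)  → match P1@[29:30]
pos 31 'c': at 4 (fail-walked)  → match P1@[30:31]
pos 32 'c': at 4 (fail-walked)  → match P1@[31:32]
pos 33 'c': at 4 (fail-walked)  → match P1@[32:33]
pos 34 'a': at 0 (fail-walked)
pos 35 'c': at 3
pos 36 'b': at 1 (fail-walked)
pos 37 'c': at 2  → match P0@[36:37]
pos 38 'c': at 4 (fail-walked)  → match P1@[37:38]
pos 39 'c': at 4 (fail-walked)  → match P1@[38:39]
pos 40 'c': at 4 (fail-walked)  → match P1@[39:40]
pos 41 'a': at 0 (fail-walked)
pos 42 'a': at 0
pos 43 'b': at 1
pos 44 'c': at 2  → match P0@[43:44]
pos 45 'c': at 4 (fail-walked)  → match P1@[44:45]
pos 46 'c': at 4 (fail-walked)  → match P1@[45:46]
pos 47 'b': at 1 (fail-walked)
pos 48 'c': at 2  → match P0@[47:48]
pos 49 'c': at 4 (fail-walked)  → match P1@[48:49]
pos 50 'c': at 4 (fail-walked)  → match P1@[49:50]
pos 51 'c': at 4 (fail-walked)  → match P1@[50:51]
pos 52 'b': at 1 (fail-walked)
pos 53 'c': at 2  → match P0@[52:53]
pos 54 'b': at 1 (fail-walked)
pos 55 'b': at 1 (fail-walked)
pos 56 'b': at 1 (fail-walked)
pos 57 'c': at 2  → match P0@[56:57]
pos 58 'a': at 0 (fail-walked)
pos 59 'b': at 1
pos 60 'b': at 1 (fail-walked)
pos 61 'c': at 2  → match P0@[60:61]
pos 62 'a': at 0 (fail-walked)
pos 63 'c': at 3
pos 64 'c': at 4  → match P1@[63:64]
pos 65 'b': at 1 (fail-walked)
pos 66 'b': at 1 (fail-walked)
pos 67 'c': at 2  → match P0@[66:67]
pos 68 'c': at 4 (fail-walked)  → match P1@[67:68]
pos 69 'b': at 1 (fail-walked)
pos 70 'c': at 2  → match P0@[69:70]
pos 71 'c': at 4 (fail-walked)  → match P1@[70:71]
pos 72 'c': at 4 (fail-walked)  → match P1@[71:72]
pos 73 'b': at 1 (fail-walked)

All matches (sorted): [[1,0],[2,1],[3,1],[4,1],[5,1],[7,0],[8,1],[9,1],[12,0],[15,0],[16,1],[19,1],[22,1],[24,0],[26,0],[29,0],[30,1],[31,1],[32,1],[33,1],[37,0],[38,1],[39,1],[40,1],[44,0],[45,1],[46,1],[48,0],[49,1],[50,1],[51,1],[53,0],[57,0],[61,0],[64,1],[67,0],[68,1],[70,0],[71,1],[72,1]]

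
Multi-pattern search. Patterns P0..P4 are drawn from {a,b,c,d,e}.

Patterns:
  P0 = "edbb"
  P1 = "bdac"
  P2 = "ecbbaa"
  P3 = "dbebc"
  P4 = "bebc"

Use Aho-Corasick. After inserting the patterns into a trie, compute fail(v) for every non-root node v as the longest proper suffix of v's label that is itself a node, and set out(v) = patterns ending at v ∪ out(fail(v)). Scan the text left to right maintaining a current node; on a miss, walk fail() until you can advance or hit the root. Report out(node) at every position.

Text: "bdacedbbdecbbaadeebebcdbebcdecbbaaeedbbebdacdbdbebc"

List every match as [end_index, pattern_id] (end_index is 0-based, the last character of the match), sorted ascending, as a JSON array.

Build:
Trie (insert patterns):
  n0 'ε': b→5 d→14 e→1
  n1 'e': c→9 d→2
  n2 'ed': b→3
  n3 'edb': b→4
  n4 'edbb': ·  [P0 ends]
  n5 'b': d→6 e→19
  n6 'bd': a→7
  n7 'bda': c→8
  n8 'bdac': ·  [P1 ends]
  n9 'ec': b→10
  n10 'ecb': b→11
  n11 'ecbb': a→12
  n12 'ecbba': a→13
  n13 'ecbbaa': ·  [P2 ends]
  n14 'd': b→15
  n15 'db': e→16
  n16 'dbe': b→17
  n17 'dbeb': c→18
  n18 'dbebc': ·  [P3 ends]
  n19 'be': b→20
  n20 'beb': c→21
  n21 'bebc': ·  [P4 ends]

BFS fail/out derivation:
  fail(1) 'e': from fail(0)=0 chase 'e': 0 ⇒ 0;  out=∅∪out(0)=∅
  fail(5) 'b': from fail(0)=0 chase 'b': 0 ⇒ 0;  out=∅∪out(0)=∅
  fail(14) 'd': from fail(0)=0 chase 'd': 0 ⇒ 0;  out=∅∪out(0)=∅
  fail(2) 'ed': from fail(1)=0 chase 'd': 0 ⇒ 14;  out=∅∪out(14)=∅
  fail(6) 'bd': from fail(5)=0 chase 'd': 0 ⇒ 14;  out=∅∪out(14)=∅
  fail(9) 'ec': from fail(1)=0 chase 'c': 0 ⇒ 0;  out=∅∪out(0)=∅
  fail(15) 'db': from fail(14)=0 chase 'b': 0 ⇒ 5;  out=∅∪out(5)=∅
  fail(19) 'be': from fail(5)=0 chase 'e': 0 ⇒ 1;  out=∅∪out(1)=∅
  fail(3) 'edb': from fail(2)=14 chase 'b': 14 ⇒ 15;  out=∅∪out(15)=∅
  fail(7) 'bda': from fail(6)=14 chase 'a': 14→0 ⇒ 0;  out=∅∪out(0)=∅
  fail(10) 'ecb': from fail(9)=0 chase 'b': 0 ⇒ 5;  out=∅∪out(5)=∅
  fail(16) 'dbe': from fail(15)=5 chase 'e': 5 ⇒ 19;  out=∅∪out(19)=∅
  fail(20) 'beb': from fail(19)=1 chase 'b': 1→0 ⇒ 5;  out=∅∪out(5)=∅
  fail(4) 'edbb': from fail(3)=15 chase 'b': 15→5→0 ⇒ 5;  out={0}∪out(5)={0}
  fail(8) 'bdac': from fail(7)=0 chase 'c': 0 ⇒ 0;  out={1}∪out(0)={1}
  fail(11) 'ecbb': from fail(10)=5 chase 'b': 5→0 ⇒ 5;  out=∅∪out(5)=∅
  fail(17) 'dbeb': from fail(16)=19 chase 'b': 19 ⇒ 20;  out=∅∪out(20)=∅
  fail(21) 'bebc': from fail(20)=5 chase 'c': 5→0 ⇒ 0;  out={4}∪out(0)={4}
  fail(12) 'ecbba': from fail(11)=5 chase 'a': 5→0 ⇒ 0;  out=∅∪out(0)=∅
  fail(18) 'dbebc': from fail(17)=20 chase 'c': 20 ⇒ 21;  out={3}∪out(21)={3,4}
  fail(13) 'ecbbaa': from fail(12)=0 chase 'a': 0 ⇒ 0;  out={2}∪out(0)={2}

Run:
i=0 'b': node 0→5
i=1 'd': node 5→6
i=2 'a': node 6→7
i=3 'c': node 7→8  → match P1@[0:3]
i=4 'e': node 8→1 (fail-walked)
i=5 'd': node 1→2
i=6 'b': node 2→3
i=7 'b': node 3→4  → match P0@[4:7]
i=8 'd': node 4→6 (fail-walked)
i=9 'e': node 6→1 (fail-walked)
i=10 'c': node 1→9
i=11 'b': node 9→10
i=12 'b': node 10→11
i=13 'a': node 11→12
i=14 'a': node 12→13  → match P2@[9:14]
i=15 'd': node 13→14 (fail-walked)
i=16 'e': node 14→1 (fail-walked)
i=17 'e': node 1→1 (fail-walked)
i=18 'b': node 1→5 (fail-walked)
i=19 'e': node 5→19
i=20 'b': node 19→20
i=21 'c': node 20→21  → match P4@[18:21]
i=22 'd': node 21→14 (fail-walked)
i=23 'b': node 14→15
i=24 'e': node 15→16
i=25 'b': node 16→17
i=26 'c': node 17→18  → match P3@[22:26],P4@[23:26]
i=27 'd': node 18→14 (fail-walked)
i=28 'e': node 14→1 (fail-walked)
i=29 'c': node 1→9
i=30 'b': node 9→10
i=31 'b': node 10→11
i=32 'a': node 11→12
i=33 'a': node 12→13  → match P2@[28:33]
i=34 'e': node 13→1 (fail-walked)
i=35 'e': node 1→1 (fail-walked)
i=36 'd': node 1→2
i=37 'b': node 2→3
i=38 'b': node 3→4  → match P0@[35:38]
i=39 'e': node 4→19 (fail-walked)
i=40 'b': node 19→20
i=41 'd': node 20→6 (fail-walked)
i=42 'a': node 6→7
i=43 'c': node 7→8  → match P1@[40:43]
i=44 'd': node 8→14 (fail-walked)
i=45 'b': node 14→15
i=46 'd': node 15→6 (fail-walked)
i=47 'b': node 6→15 (fail-walked)
i=48 'e': node 15→16
i=49 'b': node 16→17
i=50 'c': node 17→18  → match P3@[46:50],P4@[47:50]

All matches (sorted): [[3,1],[7,0],[14,2],[21,4],[26,3],[26,4],[33,2],[38,0],[43,1],[50,3],[50,4]]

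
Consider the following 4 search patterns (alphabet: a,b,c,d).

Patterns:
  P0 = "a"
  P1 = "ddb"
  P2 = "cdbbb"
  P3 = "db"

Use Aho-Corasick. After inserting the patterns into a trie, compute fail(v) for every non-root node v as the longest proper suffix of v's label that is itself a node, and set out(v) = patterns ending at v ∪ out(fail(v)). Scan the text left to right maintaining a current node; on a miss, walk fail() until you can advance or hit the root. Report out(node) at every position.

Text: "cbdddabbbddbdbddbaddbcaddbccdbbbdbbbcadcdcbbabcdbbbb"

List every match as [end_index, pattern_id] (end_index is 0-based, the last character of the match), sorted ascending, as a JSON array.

Construct AC machine:
Trie (insert patterns):
  n0 'ε': a→1 c→5 d→2
  n1 'a': ·  ←P0
  n2 'd': b→10 d→3
  n3 'dd': b→4
  n4 'ddb': ·  ←P1
  n5 'c': d→6
  n6 'cd': b→7
  n7 'cdb': b→8
  n8 'cdbb': b→9
  n9 'cdbbb': ·  ←P2
  n10 'db': ·  ←P3

BFS fail/out derivation:
  n1('a'): parent n0 fail=0; on 'a' 0 → fail=0;  out {0}∪∅={0}
  n2('d'): parent n0 fail=0; on 'd' 0 → fail=0;  out ∅∪∅=∅
  n5('c'): parent n0 fail=0; on 'c' 0 → fail=0;  out ∅∪∅=∅
  n3('dd'): parent n2 fail=0; on 'd' 0 → fail=2;  out ∅∪∅=∅
  n6('cd'): parent n5 fail=0; on 'd' 0 → fail=2;  out ∅∪∅=∅
  n10('db'): parent n2 fail=0; on 'b' 0 → fail=0;  out {3}∪∅={3}
  n4('ddb'): parent n3 fail=2; on 'b' 2 → fail=10;  out {1}∪{3}={1,3}
  n7('cdb'): parent n6 fail=2; on 'b' 2 → fail=10;  out ∅∪{3}={3}
  n8('cdbb'): parent n7 fail=10; on 'b' 10→0 → fail=0;  out ∅∪∅=∅
  n9('cdbbb'): parent n8 fail=0; on 'b' 0 → fail=0;  out {2}∪∅={2}

Scan:
pos 0 'c': at 5
pos 1 'b': at 0 ·f
pos 2 'd': at 2
pos 3 'd': at 3
pos 4 'd': at 3 ·f
pos 5 'a': at 1 ·f  emit P0@[5:5]
pos 6 'b': at 0 ·f
pos 7 'b': at 0
pos 8 'b': at 0
pos 9 'd': at 2
pos 10 'd': at 3
pos 11 'b': at 4  emit P1@[9:11],P3@[10:11]
pos 12 'd': at 2 ·f
pos 13 'b': at 10  emit P3@[12:13]
pos 14 'd': at 2 ·f
pos 15 'd': at 3
pos 16 'b': at 4  emit P1@[14:16],P3@[15:16]
pos 17 'a': at 1 ·f  emit P0@[17:17]
pos 18 'd': at 2 ·f
pos 19 'd': at 3
pos 20 'b': at 4  emit P1@[18:20],P3@[19:20]
pos 21 'c': at 5 ·f
pos 22 'a': at 1 ·f  emit P0@[22:22]
pos 23 'd': at 2 ·f
pos 24 'd': at 3
pos 25 'b': at 4  emit P1@[23:25],P3@[24:25]
pos 26 'c': at 5 ·f
pos 27 'c': at 5 ·f
pos 28 'd': at 6
pos 29 'b': at 7  emit P3@[28:29]
pos 30 'b': at 8
pos 31 'b': at 9  emit P2@[27:31]
pos 32 'd': at 2 ·f
pos 33 'b': at 10  emit P3@[32:33]
pos 34 'b': at 0 ·f
pos 35 'b': at 0
pos 36 'c': at 5
pos 37 'a': at 1 ·f  emit P0@[37:37]
pos 38 'd': at 2 ·f
pos 39 'c': at 5 ·f
pos 40 'd': at 6
pos 41 'c': at 5 ·f
pos 42 'b': at 0 ·f
pos 43 'b': at 0
pos 44 'a': at 1  emit P0@[44:44]
pos 45 'b': at 0 ·f
pos 46 'c': at 5
pos 47 'd': at 6
pos 48 'b': at 7  emit P3@[47:48]
pos 49 'b': at 8
pos 50 'b': at 9  emit P2@[46:50]
pos 51 'b': at 0 ·f

All matches (sorted): [[5,0],[11,1],[11,3],[13,3],[16,1],[16,3],[17,0],[20,1],[20,3],[22,0],[25,1],[25,3],[29,3],[31,2],[33,3],[37,0],[44,0],[48,3],[50,2]]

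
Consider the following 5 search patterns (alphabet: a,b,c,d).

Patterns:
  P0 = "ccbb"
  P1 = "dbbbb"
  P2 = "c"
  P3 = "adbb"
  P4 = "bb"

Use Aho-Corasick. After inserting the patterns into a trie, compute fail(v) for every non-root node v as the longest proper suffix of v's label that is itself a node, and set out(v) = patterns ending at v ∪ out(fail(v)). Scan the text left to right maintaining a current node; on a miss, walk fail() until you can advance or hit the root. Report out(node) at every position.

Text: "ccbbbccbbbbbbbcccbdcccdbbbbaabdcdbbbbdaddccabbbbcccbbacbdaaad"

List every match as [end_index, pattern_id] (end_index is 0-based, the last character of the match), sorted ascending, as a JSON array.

Construct AC machine:
Trie nodes:
  n0 'ε': a→10 b→14 c→1 d→5
  n1 'c': c→2  [P2 ends]
  n2 'cc': b→3
  n3 'ccb': b→4
  n4 'ccbb': ·  [P0 ends]
  n5 'd': b→6
  n6 'db': b→7
  n7 'dbb': b→8
  n8 'dbbb': b→9
  n9 'dbbbb': ·  [P1 ends]
  n10 'a': d→11
  n11 'ad': b→12
  n12 'adb': b→13
  n13 'adbb': ·  [P3 ends]
  n14 'b': b→15
  n15 'bb': ·  [P4 ends]

Failure links (BFS by depth):
  fail(1) 'c': from fail(0)=0 chase 'c': 0 ⇒ 0;  out={2}∪out(0)={2}
  fail(5) 'd': from fail(0)=0 chase 'd': 0 ⇒ 0;  out=∅∪out(0)=∅
  fail(10) 'a': from fail(0)=0 chase 'a': 0 ⇒ 0;  out=∅∪out(0)=∅
  fail(14) 'b': from fail(0)=0 chase 'b': 0 ⇒ 0;  out=∅∪out(0)=∅
  fail(2) 'cc': from fail(1)=0 chase 'c': 0 ⇒ 1;  out=∅∪out(1)={2}
  fail(6) 'db': from fail(5)=0 chase 'b': 0 ⇒ 14;  out=∅∪out(14)=∅
  fail(11) 'ad': from fail(10)=0 chase 'd': 0 ⇒ 5;  out=∅∪out(5)=∅
  fail(15) 'bb': from fail(14)=0 chase 'b': 0 ⇒ 14;  out={4}∪out(14)={4}
  fail(3) 'ccb': from fail(2)=1 chase 'b': 1→0 ⇒ 14;  out=∅∪out(14)=∅
  fail(7) 'dbb': from fail(6)=14 chase 'b': 14 ⇒ 15;  out=∅∪out(15)={4}
  fail(12) 'adb': from fail(11)=5 chase 'b': 5 ⇒ 6;  out=∅∪out(6)=∅
  fail(4) 'ccbb': from fail(3)=14 chase 'b': 14 ⇒ 15;  out={0}∪out(15)={0,4}
  fail(8) 'dbbb': from fail(7)=15 chase 'b': 15→14 ⇒ 15;  out=∅∪out(15)={4}
  fail(13) 'adbb': from fail(12)=6 chase 'b': 6 ⇒ 7;  out={3}∪out(7)={3,4}
  fail(9) 'dbbbb': from fail(8)=15 chase 'b': 15→14 ⇒ 15;  out={1}∪out(15)={1,4}

Text stream:
[0] read 'c'  n0⇒n1  → match P2@[0:0]
[1] read 'c'  n1⇒n2  → match P2@[1:1]
[2] read 'b'  n2⇒n3
[3] read 'b'  n3⇒n4  → match P0@[0:3],P4@[2:3]
[4] read 'b'  n4⇒n15 (fail-walked)  → match P4@[3:4]
[5] read 'c'  n15⇒n1 (fail-walked)  → match P2@[5:5]
[6] read 'c'  n1⇒n2  → match P2@[6:6]
[7] read 'b'  n2⇒n3
[8] read 'b'  n3⇒n4  → match P0@[5:8],P4@[7:8]
[9] read 'b'  n4⇒n15 (fail-walked)  → match P4@[8:9]
[10] read 'b'  n15⇒n15 (fail-walked)  → match P4@[9:10]
[11] read 'b'  n15⇒n15 (fail-walked)  → match P4@[10:11]
[12] read 'b'  n15⇒n15 (fail-walked)  → match P4@[11:12]
[13] read 'b'  n15⇒n15 (fail-walked)  → match P4@[12:13]
[14] read 'c'  n15⇒n1 (fail-walked)  → match P2@[14:14]
[15] read 'c'  n1⇒n2  → match P2@[15:15]
[16] read 'c'  n2⇒n2 (fail-walked)  → match P2@[16:16]
[17] read 'b'  n2⇒n3
[18] read 'd'  n3⇒n5 (fail-walked)
[19] read 'c'  n5⇒n1 (fail-walked)  → match P2@[19:19]
[20] read 'c'  n1⇒n2  → match P2@[20:20]
[21] read 'c'  n2⇒n2 (fail-walked)  → match P2@[21:21]
[22] read 'd'  n2⇒n5 (fail-walked)
[23] read 'b'  n5⇒n6
[24] read 'b'  n6⇒n7  → match P4@[23:24]
[25] read 'b'  n7⇒n8  → match P4@[24:25]
[26] read 'b'  n8⇒n9  → match P1@[22:26],P4@[25:26]
[27] read 'a'  n9⇒n10 (fail-walked)
[28] read 'a'  n10⇒n10 (fail-walked)
[29] read 'b'  n10⇒n14 (fail-walked)
[30] read 'd'  n14⇒n5 (fail-walked)
[31] read 'c'  n5⇒n1 (fail-walked)  → match P2@[31:31]
[32] read 'd'  n1⇒n5 (fail-walked)
[33] read 'b'  n5⇒n6
[34] read 'b'  n6⇒n7  → match P4@[33:34]
[35] read 'b'  n7⇒n8  → match P4@[34:35]
[36] read 'b'  n8⇒n9  → match P1@[32:36],P4@[35:36]
[37] read 'd'  n9⇒n5 (fail-walked)
[38] read 'a'  n5⇒n10 (fail-walked)
[39] read 'd'  n10⇒n11
[40] read 'd'  n11⇒n5 (fail-walked)
[41] read 'c'  n5⇒n1 (fail-walked)  → match P2@[41:41]
[42] read 'c'  n1⇒n2  → match P2@[42:42]
[43] read 'a'  n2⇒n10 (fail-walked)
[44] read 'b'  n10⇒n14 (fail-walked)
[45] read 'b'  n14⇒n15  → match P4@[44:45]
[46] read 'b'  n15⇒n15 (fail-walked)  → match P4@[45:46]
[47] read 'b'  n15⇒n15 (fail-walked)  → match P4@[46:47]
[48] read 'c'  n15⇒n1 (fail-walked)  → match P2@[48:48]
[49] read 'c'  n1⇒n2  → match P2@[49:49]
[50] read 'c'  n2⇒n2 (fail-walked)  → match P2@[50:50]
[51] read 'b'  n2⇒n3
[52] read 'b'  n3⇒n4  → match P0@[49:52],P4@[51:52]
[53] read 'a'  n4⇒n10 (fail-walked)
[54] read 'c'  n10⇒n1 (fail-walked)  → match P2@[54:54]
[55] read 'b'  n1⇒n14 (fail-walked)
[56] read 'd'  n14⇒n5 (fail-walked)
[57] read 'a'  n5⇒n10 (fail-walked)
[58] read 'a'  n10⇒n10 (fail-walked)
[59] read 'a'  n10⇒n10 (fail-walked)
[60] read 'd'  n10⇒n11

Result: [[0,2],[1,2],[3,0],[3,4],[4,4],[5,2],[6,2],[8,0],[8,4],[9,4],[10,4],[11,4],[12,4],[13,4],[14,2],[15,2],[16,2],[19,2],[20,2],[21,2],[24,4],[25,4],[26,1],[26,4],[31,2],[34,4],[35,4],[36,1],[36,4],[41,2],[42,2],[45,4],[46,4],[47,4],[48,2],[49,2],[50,2],[52,0],[52,4],[54,2]]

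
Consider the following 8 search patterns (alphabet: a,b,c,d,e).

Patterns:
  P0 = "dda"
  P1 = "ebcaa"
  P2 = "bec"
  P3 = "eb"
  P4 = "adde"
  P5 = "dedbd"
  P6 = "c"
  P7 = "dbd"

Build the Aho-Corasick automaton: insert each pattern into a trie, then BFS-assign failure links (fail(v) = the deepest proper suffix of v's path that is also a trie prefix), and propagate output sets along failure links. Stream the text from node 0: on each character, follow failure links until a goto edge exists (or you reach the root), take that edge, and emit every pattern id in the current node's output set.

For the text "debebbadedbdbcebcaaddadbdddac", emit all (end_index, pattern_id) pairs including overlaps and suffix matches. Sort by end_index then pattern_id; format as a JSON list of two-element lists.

Build automaton:
Trie (insert patterns):
  n0 'ε': a→12 b→9 c→20 d→1 e→4
  n1 'd': b→21 d→2 e→16
  n2 'dd': a→3
  n3 'dda': ·  [P0 ends]
  n4 'e': b→5
  n5 'eb': c→6  [P3 ends]
  n6 'ebc': a→7
  n7 'ebca': a→8
  n8 'ebcaa': ·  [P1 ends]
  n9 'b': e→10
  n10 'be': c→11
  n11 'bec': ·  [P2 ends]
  n12 'a': d→13
  n13 'ad': d→14
  n14 'add': e→15
  n15 'adde': ·  [P4 ends]
  n16 'de': d→17
  n17 'ded': b→18
  n18 'dedb': d→19
  n19 'dedbd': ·  [P5 ends]
  n20 'c': ·  [P6 ends]
  n21 'db': d→22
  n22 'dbd': ·  [P7 ends]

BFS fail/out derivation:
  n1('d'): parent n0 fail=0; on 'd' 0 → fail=0;  out ∅∪∅=∅
  n4('e'): parent n0 fail=0; on 'e' 0 → fail=0;  out ∅∪∅=∅
  n9('b'): parent n0 fail=0; on 'b' 0 → fail=0;  out ∅∪∅=∅
  n12('a'): parent n0 fail=0; on 'a' 0 → fail=0;  out ∅∪∅=∅
  n20('c'): parent n0 fail=0; on 'c' 0 → fail=0;  out {6}∪∅={6}
  n2('dd'): parent n1 fail=0; on 'd' 0 → fail=1;  out ∅∪∅=∅
  n5('eb'): parent n4 fail=0; on 'b' 0 → fail=9;  out {3}∪∅={3}
  n10('be'): parent n9 fail=0; on 'e' 0 → fail=4;  out ∅∪∅=∅
  n13('ad'): parent n12 fail=0; on 'd' 0 → fail=1;  out ∅∪∅=∅
  n16('de'): parent n1 fail=0; on 'e' 0 → fail=4;  out ∅∪∅=∅
  n21('db'): parent n1 fail=0; on 'b' 0 → fail=9;  out ∅∪∅=∅
  n3('dda'): parent n2 fail=1; on 'a' 1→0 → fail=12;  out {0}∪∅={0}
  n6('ebc'): parent n5 fail=9; on 'c' 9→0 → fail=20;  out ∅∪{6}={6}
  n11('bec'): parent n10 fail=4; on 'c' 4→0 → fail=20;  out {2}∪{6}={2,6}
  n14('add'): parent n13 fail=1; on 'd' 1 → fail=2;  out ∅∪∅=∅
  n17('ded'): parent n16 fail=4; on 'd' 4→0 → fail=1;  out ∅∪∅=∅
  n22('dbd'): parent n21 fail=9; on 'd' 9→0 → fail=1;  out {7}∪∅={7}
  n7('ebca'): parent n6 fail=20; on 'a' 20→0 → fail=12;  out ∅∪∅=∅
  n15('adde'): parent n14 fail=2; on 'e' 2→1 → fail=16;  out {4}∪∅={4}
  n18('dedb'): parent n17 fail=1; on 'b' 1 → fail=21;  out ∅∪∅=∅
  n8('ebcaa'): parent n7 fail=12; on 'a' 12→0 → fail=12;  out {1}∪∅={1}
  n19('dedbd'): parent n18 fail=21; on 'd' 21 → fail=22;  out {5}∪{7}={5,7}

Text stream:
pos 0 'd': at 1
pos 1 'e': at 16
pos 2 'b': at 5 (fail-walked)  → match P3@[1:2]
pos 3 'e': at 10 (fail-walked)
pos 4 'b': at 5 (fail-walked)  → match P3@[3:4]
pos 5 'b': at 9 (fail-walked)
pos 6 'a': at 12 (fail-walked)
pos 7 'd': at 13
pos 8 'e': at 16 (fail-walked)
pos 9 'd': at 17
pos 10 'b': at 18
pos 11 'd': at 19  → match P5@[7:11],P7@[9:11]
pos 12 'b': at 21 (fail-walked)
pos 13 'c': at 20 (fail-walked)  → match P6@[13:13]
pos 14 'e': at 4 (fail-walked)
pos 15 'b': at 5  → match P3@[14:15]
pos 16 'c': at 6  → match P6@[16:16]
pos 17 'a': at 7
pos 18 'a': at 8  → match P1@[14:18]
pos 19 'd': at 13 (fail-walked)
pos 20 'd': at 14
pos 21 'a': at 3 (fail-walked)  → match P0@[19:21]
pos 22 'd': at 13 (fail-walked)
pos 23 'b': at 21 (fail-walked)
pos 24 'd': at 22  → match P7@[22:24]
pos 25 'd': at 2 (fail-walked)
pos 26 'd': at 2 (fail-walked)
pos 27 'a': at 3  → match P0@[25:27]
pos 28 'c': at 20 (fail-walked)  → match P6@[28:28]

All matches (sorted): [[2,3],[4,3],[11,5],[11,7],[13,6],[15,3],[16,6],[18,1],[21,0],[24,7],[27,0],[28,6]]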